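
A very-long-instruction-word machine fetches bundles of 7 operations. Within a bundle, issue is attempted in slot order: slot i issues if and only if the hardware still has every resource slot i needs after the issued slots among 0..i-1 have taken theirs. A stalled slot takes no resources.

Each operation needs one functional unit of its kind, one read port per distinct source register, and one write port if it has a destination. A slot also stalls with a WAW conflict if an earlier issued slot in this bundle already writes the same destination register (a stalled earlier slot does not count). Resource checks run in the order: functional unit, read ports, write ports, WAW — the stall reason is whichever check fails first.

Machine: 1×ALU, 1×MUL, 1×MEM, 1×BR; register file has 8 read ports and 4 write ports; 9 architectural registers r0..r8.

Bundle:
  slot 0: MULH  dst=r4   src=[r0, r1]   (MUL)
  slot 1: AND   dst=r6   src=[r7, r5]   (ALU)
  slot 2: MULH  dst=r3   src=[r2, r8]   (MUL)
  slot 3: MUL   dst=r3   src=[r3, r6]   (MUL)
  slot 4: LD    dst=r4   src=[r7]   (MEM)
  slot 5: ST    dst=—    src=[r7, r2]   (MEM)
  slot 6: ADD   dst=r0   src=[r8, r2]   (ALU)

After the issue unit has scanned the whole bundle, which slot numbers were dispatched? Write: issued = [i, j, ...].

issued = [0, 1, 5]

(0) want 1×MUL +2rd +1wr — yes → AL1|MU0|ME1|BR1|rd6|wr3
(1) want 1×ALU +2rd +1wr — yes → AL0|MU0|ME1|BR1|rd4|wr2
(2) want 1×MUL +2rd +1wr — FU → AL0|MU0|ME1|BR1|rd4|wr2
(3) want 1×MUL +2rd +1wr — FU → AL0|MU0|ME1|BR1|rd4|wr2
(4) want 1×MEM +1rd +1wr — WAW → AL0|MU0|ME1|BR1|rd4|wr2
(5) want 1×MEM +2rd +0wr — yes → AL0|MU0|ME0|BR1|rd2|wr2
(6) want 1×ALU +2rd +1wr — FU → AL0|MU0|ME0|BR1|rd2|wr2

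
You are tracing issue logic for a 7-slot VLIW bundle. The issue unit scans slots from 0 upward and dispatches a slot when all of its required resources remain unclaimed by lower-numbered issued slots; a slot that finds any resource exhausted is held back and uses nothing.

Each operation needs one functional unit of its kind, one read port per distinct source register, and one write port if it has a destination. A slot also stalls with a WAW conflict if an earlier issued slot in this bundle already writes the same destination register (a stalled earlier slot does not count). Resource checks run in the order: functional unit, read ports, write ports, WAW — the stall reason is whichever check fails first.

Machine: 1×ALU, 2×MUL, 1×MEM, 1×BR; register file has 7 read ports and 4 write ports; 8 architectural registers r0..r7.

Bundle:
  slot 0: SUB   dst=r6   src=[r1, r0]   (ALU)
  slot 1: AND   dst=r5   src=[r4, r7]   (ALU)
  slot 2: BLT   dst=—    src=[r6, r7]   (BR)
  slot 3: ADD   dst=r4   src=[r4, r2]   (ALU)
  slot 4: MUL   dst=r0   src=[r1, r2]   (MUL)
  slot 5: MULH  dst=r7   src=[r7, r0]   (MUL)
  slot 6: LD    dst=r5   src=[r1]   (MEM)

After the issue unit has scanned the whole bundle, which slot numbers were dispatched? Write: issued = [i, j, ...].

issued = [0, 2, 4, 6]

[0] ALU needs rd=2 wr=1: ok; after: ALU=0 MUL=2 MEM=1 BR=1, R=5, W=3
[1] ALU needs rd=2 wr=1: FU; after: ALU=0 MUL=2 MEM=1 BR=1, R=5, W=3
[2] BR needs rd=2 wr=0: ok; after: ALU=0 MUL=2 MEM=1 BR=0, R=3, W=3
[3] ALU needs rd=2 wr=1: FU; after: ALU=0 MUL=2 MEM=1 BR=0, R=3, W=3
[4] MUL needs rd=2 wr=1: ok; after: ALU=0 MUL=1 MEM=1 BR=0, R=1, W=2
[5] MUL needs rd=2 wr=1: RD_PORT; after: ALU=0 MUL=1 MEM=1 BR=0, R=1, W=2
[6] MEM needs rd=1 wr=1: ok; after: ALU=0 MUL=1 MEM=0 BR=0, R=0, W=1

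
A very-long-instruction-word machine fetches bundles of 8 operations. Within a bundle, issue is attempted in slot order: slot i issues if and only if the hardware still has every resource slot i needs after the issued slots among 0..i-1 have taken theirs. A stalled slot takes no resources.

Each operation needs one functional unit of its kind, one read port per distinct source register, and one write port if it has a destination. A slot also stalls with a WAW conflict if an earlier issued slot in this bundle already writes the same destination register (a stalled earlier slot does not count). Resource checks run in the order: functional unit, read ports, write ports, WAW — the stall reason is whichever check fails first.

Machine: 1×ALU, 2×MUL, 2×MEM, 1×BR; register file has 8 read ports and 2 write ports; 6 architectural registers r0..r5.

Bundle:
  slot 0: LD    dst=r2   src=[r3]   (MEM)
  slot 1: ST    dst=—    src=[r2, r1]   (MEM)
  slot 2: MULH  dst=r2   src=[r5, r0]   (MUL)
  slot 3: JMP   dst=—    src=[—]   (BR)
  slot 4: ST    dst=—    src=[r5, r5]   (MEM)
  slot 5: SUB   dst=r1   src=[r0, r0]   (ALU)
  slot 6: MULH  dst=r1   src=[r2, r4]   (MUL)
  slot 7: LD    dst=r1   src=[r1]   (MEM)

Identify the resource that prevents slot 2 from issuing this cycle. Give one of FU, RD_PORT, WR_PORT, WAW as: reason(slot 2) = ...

reason(slot 2) = WAW

  0. MEM→r2 ⇒ go  {1A/2Mu/1Ld/1B | 7r 1w}
  1. MEM ⇒ go  {1A/2Mu/0Ld/1B | 5r 1w}
  2. MUL→r2 ⇒ no(WAW)  {1A/2Mu/0Ld/1B | 5r 1w}
  3. BR ⇒ go  {1A/2Mu/0Ld/0B | 5r 1w}
  4. MEM ⇒ no(FU)  {1A/2Mu/0Ld/0B | 5r 1w}
  5. ALU→r1 ⇒ go  {0A/2Mu/0Ld/0B | 4r 0w}
  6. MUL→r1 ⇒ no(WR_PORT)  {0A/2Mu/0Ld/0B | 4r 0w}
  7. MEM→r1 ⇒ no(FU)  {0A/2Mu/0Ld/0B | 4r 0w}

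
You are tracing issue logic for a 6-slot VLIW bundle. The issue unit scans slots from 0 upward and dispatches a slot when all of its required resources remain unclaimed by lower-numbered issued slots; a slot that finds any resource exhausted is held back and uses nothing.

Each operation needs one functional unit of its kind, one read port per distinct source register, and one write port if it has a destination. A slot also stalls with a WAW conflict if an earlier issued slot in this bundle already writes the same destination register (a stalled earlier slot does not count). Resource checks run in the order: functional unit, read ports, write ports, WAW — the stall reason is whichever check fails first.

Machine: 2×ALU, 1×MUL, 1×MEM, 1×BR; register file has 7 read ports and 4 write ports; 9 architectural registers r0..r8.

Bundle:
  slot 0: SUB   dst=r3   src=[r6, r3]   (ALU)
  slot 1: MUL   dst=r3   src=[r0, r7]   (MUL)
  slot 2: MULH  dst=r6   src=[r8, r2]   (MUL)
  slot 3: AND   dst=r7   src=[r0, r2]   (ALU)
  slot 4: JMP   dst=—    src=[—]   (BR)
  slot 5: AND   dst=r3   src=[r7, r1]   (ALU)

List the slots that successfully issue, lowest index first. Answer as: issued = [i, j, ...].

issued = [0, 2, 3, 4]

#0 ALU src=r6,r3 dispatched  <A:1 Mu:1 Ld:1 B:1 rd:5 wr:3>
#1 MUL src=r0,r7 held:WAW  <A:1 Mu:1 Ld:1 B:1 rd:5 wr:3>
#2 MUL src=r8,r2 dispatched  <A:1 Mu:0 Ld:1 B:1 rd:3 wr:2>
#3 ALU src=r0,r2 dispatched  <A:0 Mu:0 Ld:1 B:1 rd:1 wr:1>
#4 BR src=- dispatched  <A:0 Mu:0 Ld:1 B:0 rd:1 wr:1>
#5 ALU src=r7,r1 held:FU  <A:0 Mu:0 Ld:1 B:0 rd:1 wr:1>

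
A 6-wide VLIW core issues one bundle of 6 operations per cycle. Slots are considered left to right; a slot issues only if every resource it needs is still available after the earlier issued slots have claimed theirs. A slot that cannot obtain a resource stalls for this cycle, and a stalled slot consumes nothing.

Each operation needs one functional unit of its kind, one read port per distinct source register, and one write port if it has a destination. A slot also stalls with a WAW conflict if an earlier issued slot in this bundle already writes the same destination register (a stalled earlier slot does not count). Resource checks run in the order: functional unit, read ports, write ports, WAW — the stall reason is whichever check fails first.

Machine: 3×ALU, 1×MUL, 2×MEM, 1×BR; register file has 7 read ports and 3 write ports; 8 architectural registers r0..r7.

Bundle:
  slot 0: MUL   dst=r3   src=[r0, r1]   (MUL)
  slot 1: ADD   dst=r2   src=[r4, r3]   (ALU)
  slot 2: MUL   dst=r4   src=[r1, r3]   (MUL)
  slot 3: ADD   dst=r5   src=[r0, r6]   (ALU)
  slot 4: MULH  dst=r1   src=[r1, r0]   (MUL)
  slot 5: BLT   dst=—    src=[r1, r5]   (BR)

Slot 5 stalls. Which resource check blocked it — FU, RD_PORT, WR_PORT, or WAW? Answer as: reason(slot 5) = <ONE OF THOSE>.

[0] MUL needs rd=2 wr=1: ok; after: ALU=3 MUL=0 MEM=2 BR=1, R=5, W=2
[1] ALU needs rd=2 wr=1: ok; after: ALU=2 MUL=0 MEM=2 BR=1, R=3, W=1
[2] MUL needs rd=2 wr=1: FU; after: ALU=2 MUL=0 MEM=2 BR=1, R=3, W=1
[3] ALU needs rd=2 wr=1: ok; after: ALU=1 MUL=0 MEM=2 BR=1, R=1, W=0
[4] MUL needs rd=2 wr=1: FU; after: ALU=1 MUL=0 MEM=2 BR=1, R=1, W=0
[5] BR needs rd=2 wr=0: RD_PORT; after: ALU=1 MUL=0 MEM=2 BR=1, R=1, W=0

reason(slot 5) = RD_PORT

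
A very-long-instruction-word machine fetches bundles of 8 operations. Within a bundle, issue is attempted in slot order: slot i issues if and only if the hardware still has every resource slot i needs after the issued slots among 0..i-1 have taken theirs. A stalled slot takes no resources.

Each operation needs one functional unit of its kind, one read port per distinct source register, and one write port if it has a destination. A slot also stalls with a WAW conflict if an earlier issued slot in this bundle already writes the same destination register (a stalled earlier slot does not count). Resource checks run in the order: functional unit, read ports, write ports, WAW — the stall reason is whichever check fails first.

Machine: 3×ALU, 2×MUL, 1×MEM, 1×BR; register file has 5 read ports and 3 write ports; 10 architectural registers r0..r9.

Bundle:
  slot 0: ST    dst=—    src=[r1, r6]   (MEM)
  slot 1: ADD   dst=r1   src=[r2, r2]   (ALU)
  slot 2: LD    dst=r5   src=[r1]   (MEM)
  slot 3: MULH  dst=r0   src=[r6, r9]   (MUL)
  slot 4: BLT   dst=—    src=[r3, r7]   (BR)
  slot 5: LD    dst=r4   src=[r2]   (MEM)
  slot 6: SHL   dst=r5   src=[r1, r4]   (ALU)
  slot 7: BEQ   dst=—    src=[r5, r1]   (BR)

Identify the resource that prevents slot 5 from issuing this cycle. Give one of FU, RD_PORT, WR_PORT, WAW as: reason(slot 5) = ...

reason(slot 5) = FU

#0 MEM src=r1,r6 dispatched  <A:3 Mu:2 Ld:0 B:1 rd:3 wr:3>
#1 ALU src=r2,r2 dispatched  <A:2 Mu:2 Ld:0 B:1 rd:2 wr:2>
#2 MEM src=r1 held:FU  <A:2 Mu:2 Ld:0 B:1 rd:2 wr:2>
#3 MUL src=r6,r9 dispatched  <A:2 Mu:1 Ld:0 B:1 rd:0 wr:1>
#4 BR src=r3,r7 held:RD_PORT  <A:2 Mu:1 Ld:0 B:1 rd:0 wr:1>
#5 MEM src=r2 held:FU  <A:2 Mu:1 Ld:0 B:1 rd:0 wr:1>
#6 ALU src=r1,r4 held:RD_PORT  <A:2 Mu:1 Ld:0 B:1 rd:0 wr:1>
#7 BR src=r5,r1 held:RD_PORT  <A:2 Mu:1 Ld:0 B:1 rd:0 wr:1>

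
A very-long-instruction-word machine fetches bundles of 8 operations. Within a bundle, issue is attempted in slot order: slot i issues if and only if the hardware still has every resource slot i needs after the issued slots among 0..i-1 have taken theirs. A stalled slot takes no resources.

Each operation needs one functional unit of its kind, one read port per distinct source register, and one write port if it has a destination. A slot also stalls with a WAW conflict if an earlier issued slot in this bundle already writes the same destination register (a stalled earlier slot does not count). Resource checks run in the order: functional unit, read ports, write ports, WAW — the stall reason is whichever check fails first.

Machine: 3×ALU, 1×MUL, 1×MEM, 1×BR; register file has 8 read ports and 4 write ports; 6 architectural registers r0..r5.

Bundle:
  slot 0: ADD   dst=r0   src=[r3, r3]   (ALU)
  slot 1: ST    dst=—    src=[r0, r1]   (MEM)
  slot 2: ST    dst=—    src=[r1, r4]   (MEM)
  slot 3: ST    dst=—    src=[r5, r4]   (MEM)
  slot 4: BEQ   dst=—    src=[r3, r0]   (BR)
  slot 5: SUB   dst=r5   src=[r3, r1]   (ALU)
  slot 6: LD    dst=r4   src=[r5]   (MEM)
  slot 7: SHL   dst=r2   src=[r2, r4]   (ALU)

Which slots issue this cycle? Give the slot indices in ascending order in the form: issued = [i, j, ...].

#0 ALU src=r3,r3 dispatched  <A:2 Mu:1 Ld:1 B:1 rd:7 wr:3>
#1 MEM src=r0,r1 dispatched  <A:2 Mu:1 Ld:0 B:1 rd:5 wr:3>
#2 MEM src=r1,r4 held:FU  <A:2 Mu:1 Ld:0 B:1 rd:5 wr:3>
#3 MEM src=r5,r4 held:FU  <A:2 Mu:1 Ld:0 B:1 rd:5 wr:3>
#4 BR src=r3,r0 dispatched  <A:2 Mu:1 Ld:0 B:0 rd:3 wr:3>
#5 ALU src=r3,r1 dispatched  <A:1 Mu:1 Ld:0 B:0 rd:1 wr:2>
#6 MEM src=r5 held:FU  <A:1 Mu:1 Ld:0 B:0 rd:1 wr:2>
#7 ALU src=r2,r4 held:RD_PORT  <A:1 Mu:1 Ld:0 B:0 rd:1 wr:2>

issued = [0, 1, 4, 5]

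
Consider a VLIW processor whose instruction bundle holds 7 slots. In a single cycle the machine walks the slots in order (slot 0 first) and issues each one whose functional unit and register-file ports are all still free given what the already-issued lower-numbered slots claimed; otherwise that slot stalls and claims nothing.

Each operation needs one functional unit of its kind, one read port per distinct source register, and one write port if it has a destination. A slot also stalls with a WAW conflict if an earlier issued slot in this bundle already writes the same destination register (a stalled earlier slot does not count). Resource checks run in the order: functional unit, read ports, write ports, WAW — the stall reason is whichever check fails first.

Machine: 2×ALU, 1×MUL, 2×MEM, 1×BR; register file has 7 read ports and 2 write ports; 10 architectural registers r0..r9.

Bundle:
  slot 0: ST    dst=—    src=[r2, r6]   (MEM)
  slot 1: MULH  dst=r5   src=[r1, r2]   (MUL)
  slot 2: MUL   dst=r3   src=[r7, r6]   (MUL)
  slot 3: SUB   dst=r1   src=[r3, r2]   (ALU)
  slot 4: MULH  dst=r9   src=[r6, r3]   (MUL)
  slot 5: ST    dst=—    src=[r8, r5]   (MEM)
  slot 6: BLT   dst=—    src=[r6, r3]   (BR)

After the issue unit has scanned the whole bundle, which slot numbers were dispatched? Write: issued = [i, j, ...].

issued = [0, 1, 3]

[0] MEM needs rd=2 wr=0: ok; after: ALU=2 MUL=1 MEM=1 BR=1, R=5, W=2
[1] MUL needs rd=2 wr=1: ok; after: ALU=2 MUL=0 MEM=1 BR=1, R=3, W=1
[2] MUL needs rd=2 wr=1: FU; after: ALU=2 MUL=0 MEM=1 BR=1, R=3, W=1
[3] ALU needs rd=2 wr=1: ok; after: ALU=1 MUL=0 MEM=1 BR=1, R=1, W=0
[4] MUL needs rd=2 wr=1: FU; after: ALU=1 MUL=0 MEM=1 BR=1, R=1, W=0
[5] MEM needs rd=2 wr=0: RD_PORT; after: ALU=1 MUL=0 MEM=1 BR=1, R=1, W=0
[6] BR needs rd=2 wr=0: RD_PORT; after: ALU=1 MUL=0 MEM=1 BR=1, R=1, W=0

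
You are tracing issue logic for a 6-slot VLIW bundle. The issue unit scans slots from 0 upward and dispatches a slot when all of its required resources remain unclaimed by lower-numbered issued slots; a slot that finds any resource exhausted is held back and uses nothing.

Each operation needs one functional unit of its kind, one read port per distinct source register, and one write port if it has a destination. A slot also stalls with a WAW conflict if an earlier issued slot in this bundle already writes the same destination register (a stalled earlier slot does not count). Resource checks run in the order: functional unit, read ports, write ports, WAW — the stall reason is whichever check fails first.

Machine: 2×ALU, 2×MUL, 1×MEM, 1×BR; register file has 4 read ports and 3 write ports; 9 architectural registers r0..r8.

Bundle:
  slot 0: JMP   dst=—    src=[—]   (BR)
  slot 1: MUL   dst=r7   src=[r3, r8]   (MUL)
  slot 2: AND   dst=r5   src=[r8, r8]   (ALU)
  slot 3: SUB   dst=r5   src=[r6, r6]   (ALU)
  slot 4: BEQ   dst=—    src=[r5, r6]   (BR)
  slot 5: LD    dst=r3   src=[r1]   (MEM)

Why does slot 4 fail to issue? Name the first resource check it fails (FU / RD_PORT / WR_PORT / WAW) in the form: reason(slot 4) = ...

#0 BR src=- dispatched  <A:2 Mu:2 Ld:1 B:0 rd:4 wr:3>
#1 MUL src=r3,r8 dispatched  <A:2 Mu:1 Ld:1 B:0 rd:2 wr:2>
#2 ALU src=r8,r8 dispatched  <A:1 Mu:1 Ld:1 B:0 rd:1 wr:1>
#3 ALU src=r6,r6 held:WAW  <A:1 Mu:1 Ld:1 B:0 rd:1 wr:1>
#4 BR src=r5,r6 held:FU  <A:1 Mu:1 Ld:1 B:0 rd:1 wr:1>
#5 MEM src=r1 dispatched  <A:1 Mu:1 Ld:0 B:0 rd:0 wr:0>

reason(slot 4) = FU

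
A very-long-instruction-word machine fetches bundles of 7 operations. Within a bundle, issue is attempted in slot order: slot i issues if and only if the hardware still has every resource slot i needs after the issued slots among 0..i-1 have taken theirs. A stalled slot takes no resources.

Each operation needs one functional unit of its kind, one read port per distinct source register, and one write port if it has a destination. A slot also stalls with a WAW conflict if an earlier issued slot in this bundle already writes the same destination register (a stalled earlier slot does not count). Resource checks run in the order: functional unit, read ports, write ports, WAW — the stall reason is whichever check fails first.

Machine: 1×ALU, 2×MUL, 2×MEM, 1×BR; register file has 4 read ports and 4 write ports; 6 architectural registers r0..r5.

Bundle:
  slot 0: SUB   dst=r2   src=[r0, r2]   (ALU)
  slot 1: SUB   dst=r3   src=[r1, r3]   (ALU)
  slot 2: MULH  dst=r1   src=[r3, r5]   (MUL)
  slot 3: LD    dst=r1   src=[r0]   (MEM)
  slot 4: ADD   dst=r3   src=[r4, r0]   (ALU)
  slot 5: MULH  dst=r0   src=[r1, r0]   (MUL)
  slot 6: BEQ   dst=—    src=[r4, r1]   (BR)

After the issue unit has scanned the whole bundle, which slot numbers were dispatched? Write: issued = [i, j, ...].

slot 0 (ALU): ISSUE — free A0,Mu2,Ld2,B1 rp2 wp3
slot 1 (ALU): stall FU — free A0,Mu2,Ld2,B1 rp2 wp3
slot 2 (MUL): ISSUE — free A0,Mu1,Ld2,B1 rp0 wp2
slot 3 (MEM): stall RD_PORT — free A0,Mu1,Ld2,B1 rp0 wp2
slot 4 (ALU): stall FU — free A0,Mu1,Ld2,B1 rp0 wp2
slot 5 (MUL): stall RD_PORT — free A0,Mu1,Ld2,B1 rp0 wp2
slot 6 (BR): stall RD_PORT — free A0,Mu1,Ld2,B1 rp0 wp2

issued = [0, 2]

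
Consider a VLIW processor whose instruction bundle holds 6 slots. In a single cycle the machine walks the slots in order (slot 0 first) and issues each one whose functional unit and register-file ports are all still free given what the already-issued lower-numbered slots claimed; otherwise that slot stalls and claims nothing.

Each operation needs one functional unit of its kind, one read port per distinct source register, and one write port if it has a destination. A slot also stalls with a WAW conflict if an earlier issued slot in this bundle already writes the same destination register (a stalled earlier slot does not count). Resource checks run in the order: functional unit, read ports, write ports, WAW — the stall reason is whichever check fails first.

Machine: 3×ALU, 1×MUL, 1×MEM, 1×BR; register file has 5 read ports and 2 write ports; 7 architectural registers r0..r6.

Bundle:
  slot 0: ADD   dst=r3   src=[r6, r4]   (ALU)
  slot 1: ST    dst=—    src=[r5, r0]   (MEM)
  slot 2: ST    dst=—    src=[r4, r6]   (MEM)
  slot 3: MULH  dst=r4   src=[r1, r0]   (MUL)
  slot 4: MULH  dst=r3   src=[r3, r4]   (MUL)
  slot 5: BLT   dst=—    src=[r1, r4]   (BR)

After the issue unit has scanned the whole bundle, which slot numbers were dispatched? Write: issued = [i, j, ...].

  0. ALU→r3 ⇒ go  {2A/1Mu/1Ld/1B | 3r 1w}
  1. MEM ⇒ go  {2A/1Mu/0Ld/1B | 1r 1w}
  2. MEM ⇒ no(FU)  {2A/1Mu/0Ld/1B | 1r 1w}
  3. MUL→r4 ⇒ no(RD_PORT)  {2A/1Mu/0Ld/1B | 1r 1w}
  4. MUL→r3 ⇒ no(RD_PORT)  {2A/1Mu/0Ld/1B | 1r 1w}
  5. BR ⇒ no(RD_PORT)  {2A/1Mu/0Ld/1B | 1r 1w}

issued = [0, 1]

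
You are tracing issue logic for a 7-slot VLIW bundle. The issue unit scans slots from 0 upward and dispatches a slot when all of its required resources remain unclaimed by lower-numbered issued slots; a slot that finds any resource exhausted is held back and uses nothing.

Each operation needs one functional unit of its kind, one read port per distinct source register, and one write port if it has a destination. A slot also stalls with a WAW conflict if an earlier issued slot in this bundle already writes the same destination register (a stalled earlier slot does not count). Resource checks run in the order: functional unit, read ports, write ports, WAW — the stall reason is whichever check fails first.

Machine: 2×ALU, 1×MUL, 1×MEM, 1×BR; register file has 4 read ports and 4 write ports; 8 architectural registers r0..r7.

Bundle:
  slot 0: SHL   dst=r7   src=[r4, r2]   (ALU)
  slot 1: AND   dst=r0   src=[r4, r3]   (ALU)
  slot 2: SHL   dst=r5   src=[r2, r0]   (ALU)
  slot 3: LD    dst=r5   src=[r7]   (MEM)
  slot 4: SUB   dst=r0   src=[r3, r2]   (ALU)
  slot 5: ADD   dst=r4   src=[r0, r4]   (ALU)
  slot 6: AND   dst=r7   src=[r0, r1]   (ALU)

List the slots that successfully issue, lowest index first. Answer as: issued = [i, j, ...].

  0. ALU→r7 ⇒ go  {1A/1Mu/1Ld/1B | 2r 3w}
  1. ALU→r0 ⇒ go  {0A/1Mu/1Ld/1B | 0r 2w}
  2. ALU→r5 ⇒ no(FU)  {0A/1Mu/1Ld/1B | 0r 2w}
  3. MEM→r5 ⇒ no(RD_PORT)  {0A/1Mu/1Ld/1B | 0r 2w}
  4. ALU→r0 ⇒ no(FU)  {0A/1Mu/1Ld/1B | 0r 2w}
  5. ALU→r4 ⇒ no(FU)  {0A/1Mu/1Ld/1B | 0r 2w}
  6. ALU→r7 ⇒ no(FU)  {0A/1Mu/1Ld/1B | 0r 2w}

issued = [0, 1]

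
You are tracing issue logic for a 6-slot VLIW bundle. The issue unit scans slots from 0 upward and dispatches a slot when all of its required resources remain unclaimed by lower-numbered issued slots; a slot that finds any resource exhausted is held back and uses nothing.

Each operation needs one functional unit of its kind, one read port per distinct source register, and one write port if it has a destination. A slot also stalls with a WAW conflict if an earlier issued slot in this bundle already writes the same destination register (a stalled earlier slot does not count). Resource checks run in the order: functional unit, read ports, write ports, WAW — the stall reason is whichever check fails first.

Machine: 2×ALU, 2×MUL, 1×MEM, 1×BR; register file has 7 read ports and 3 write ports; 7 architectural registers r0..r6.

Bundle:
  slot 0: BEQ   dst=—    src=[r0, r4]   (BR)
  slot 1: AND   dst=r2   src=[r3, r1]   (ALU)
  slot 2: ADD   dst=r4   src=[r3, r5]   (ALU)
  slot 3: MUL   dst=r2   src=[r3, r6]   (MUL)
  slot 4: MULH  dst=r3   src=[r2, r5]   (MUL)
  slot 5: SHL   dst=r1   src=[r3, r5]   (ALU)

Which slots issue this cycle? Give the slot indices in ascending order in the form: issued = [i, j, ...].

issued = [0, 1, 2]

[0] BR needs rd=2 wr=0: ok; after: ALU=2 MUL=2 MEM=1 BR=0, R=5, W=3
[1] ALU needs rd=2 wr=1: ok; after: ALU=1 MUL=2 MEM=1 BR=0, R=3, W=2
[2] ALU needs rd=2 wr=1: ok; after: ALU=0 MUL=2 MEM=1 BR=0, R=1, W=1
[3] MUL needs rd=2 wr=1: RD_PORT; after: ALU=0 MUL=2 MEM=1 BR=0, R=1, W=1
[4] MUL needs rd=2 wr=1: RD_PORT; after: ALU=0 MUL=2 MEM=1 BR=0, R=1, W=1
[5] ALU needs rd=2 wr=1: FU; after: ALU=0 MUL=2 MEM=1 BR=0, R=1, W=1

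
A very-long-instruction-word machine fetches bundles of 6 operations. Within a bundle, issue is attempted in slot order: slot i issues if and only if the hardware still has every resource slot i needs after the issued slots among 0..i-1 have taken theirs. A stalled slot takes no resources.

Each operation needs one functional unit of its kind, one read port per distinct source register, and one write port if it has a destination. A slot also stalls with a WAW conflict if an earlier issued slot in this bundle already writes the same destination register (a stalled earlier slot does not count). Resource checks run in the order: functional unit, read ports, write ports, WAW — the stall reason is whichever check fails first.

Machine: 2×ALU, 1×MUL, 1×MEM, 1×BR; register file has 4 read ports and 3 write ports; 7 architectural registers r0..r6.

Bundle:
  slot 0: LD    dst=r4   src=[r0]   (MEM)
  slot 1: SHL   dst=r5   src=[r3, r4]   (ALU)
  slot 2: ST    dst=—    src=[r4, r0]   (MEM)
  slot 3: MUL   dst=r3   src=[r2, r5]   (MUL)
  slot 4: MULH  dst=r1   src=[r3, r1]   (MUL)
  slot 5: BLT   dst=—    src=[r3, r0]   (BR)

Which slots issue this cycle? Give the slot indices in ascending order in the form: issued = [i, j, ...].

(0) want 1×MEM +1rd +1wr — yes → AL2|MU1|ME0|BR1|rd3|wr2
(1) want 1×ALU +2rd +1wr — yes → AL1|MU1|ME0|BR1|rd1|wr1
(2) want 1×MEM +2rd +0wr — FU → AL1|MU1|ME0|BR1|rd1|wr1
(3) want 1×MUL +2rd +1wr — RD_PORT → AL1|MU1|ME0|BR1|rd1|wr1
(4) want 1×MUL +2rd +1wr — RD_PORT → AL1|MU1|ME0|BR1|rd1|wr1
(5) want 1×BR +2rd +0wr — RD_PORT → AL1|MU1|ME0|BR1|rd1|wr1

issued = [0, 1]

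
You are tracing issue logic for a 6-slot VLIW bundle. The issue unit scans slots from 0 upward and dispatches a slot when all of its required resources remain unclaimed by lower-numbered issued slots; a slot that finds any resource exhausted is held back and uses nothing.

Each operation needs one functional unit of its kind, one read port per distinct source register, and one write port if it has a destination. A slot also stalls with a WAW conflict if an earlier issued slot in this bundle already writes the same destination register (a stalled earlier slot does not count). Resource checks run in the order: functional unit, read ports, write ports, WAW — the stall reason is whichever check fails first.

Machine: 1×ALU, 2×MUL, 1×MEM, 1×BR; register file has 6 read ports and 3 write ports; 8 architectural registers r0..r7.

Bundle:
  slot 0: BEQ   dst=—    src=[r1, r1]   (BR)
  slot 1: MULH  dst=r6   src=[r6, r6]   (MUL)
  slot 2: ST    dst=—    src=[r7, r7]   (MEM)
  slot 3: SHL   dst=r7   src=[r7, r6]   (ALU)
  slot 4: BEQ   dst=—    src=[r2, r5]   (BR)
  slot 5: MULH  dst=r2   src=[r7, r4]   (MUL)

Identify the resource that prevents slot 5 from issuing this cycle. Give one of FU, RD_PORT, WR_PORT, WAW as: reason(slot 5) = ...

[0] BR needs rd=1 wr=0: ok; after: ALU=1 MUL=2 MEM=1 BR=0, R=5, W=3
[1] MUL needs rd=1 wr=1: ok; after: ALU=1 MUL=1 MEM=1 BR=0, R=4, W=2
[2] MEM needs rd=1 wr=0: ok; after: ALU=1 MUL=1 MEM=0 BR=0, R=3, W=2
[3] ALU needs rd=2 wr=1: ok; after: ALU=0 MUL=1 MEM=0 BR=0, R=1, W=1
[4] BR needs rd=2 wr=0: FU; after: ALU=0 MUL=1 MEM=0 BR=0, R=1, W=1
[5] MUL needs rd=2 wr=1: RD_PORT; after: ALU=0 MUL=1 MEM=0 BR=0, R=1, W=1

reason(slot 5) = RD_PORT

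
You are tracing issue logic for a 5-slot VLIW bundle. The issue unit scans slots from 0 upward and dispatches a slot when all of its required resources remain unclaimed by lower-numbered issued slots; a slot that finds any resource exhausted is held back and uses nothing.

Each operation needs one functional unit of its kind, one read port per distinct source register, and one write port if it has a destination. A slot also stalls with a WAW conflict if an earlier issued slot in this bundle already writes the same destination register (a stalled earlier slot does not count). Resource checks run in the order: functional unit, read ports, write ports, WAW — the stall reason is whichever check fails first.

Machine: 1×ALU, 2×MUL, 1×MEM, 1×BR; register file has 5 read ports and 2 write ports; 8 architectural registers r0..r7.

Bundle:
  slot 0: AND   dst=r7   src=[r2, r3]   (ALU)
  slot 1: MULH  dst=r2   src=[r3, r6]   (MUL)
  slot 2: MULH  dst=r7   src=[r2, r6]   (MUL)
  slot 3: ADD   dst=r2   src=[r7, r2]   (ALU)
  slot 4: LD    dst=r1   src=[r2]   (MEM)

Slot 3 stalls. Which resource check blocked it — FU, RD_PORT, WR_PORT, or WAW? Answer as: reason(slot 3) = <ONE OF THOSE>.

  0. ALU→r7 ⇒ go  {0A/2Mu/1Ld/1B | 3r 1w}
  1. MUL→r2 ⇒ go  {0A/1Mu/1Ld/1B | 1r 0w}
  2. MUL→r7 ⇒ no(RD_PORT)  {0A/1Mu/1Ld/1B | 1r 0w}
  3. ALU→r2 ⇒ no(FU)  {0A/1Mu/1Ld/1B | 1r 0w}
  4. MEM→r1 ⇒ no(WR_PORT)  {0A/1Mu/1Ld/1B | 1r 0w}

reason(slot 3) = FU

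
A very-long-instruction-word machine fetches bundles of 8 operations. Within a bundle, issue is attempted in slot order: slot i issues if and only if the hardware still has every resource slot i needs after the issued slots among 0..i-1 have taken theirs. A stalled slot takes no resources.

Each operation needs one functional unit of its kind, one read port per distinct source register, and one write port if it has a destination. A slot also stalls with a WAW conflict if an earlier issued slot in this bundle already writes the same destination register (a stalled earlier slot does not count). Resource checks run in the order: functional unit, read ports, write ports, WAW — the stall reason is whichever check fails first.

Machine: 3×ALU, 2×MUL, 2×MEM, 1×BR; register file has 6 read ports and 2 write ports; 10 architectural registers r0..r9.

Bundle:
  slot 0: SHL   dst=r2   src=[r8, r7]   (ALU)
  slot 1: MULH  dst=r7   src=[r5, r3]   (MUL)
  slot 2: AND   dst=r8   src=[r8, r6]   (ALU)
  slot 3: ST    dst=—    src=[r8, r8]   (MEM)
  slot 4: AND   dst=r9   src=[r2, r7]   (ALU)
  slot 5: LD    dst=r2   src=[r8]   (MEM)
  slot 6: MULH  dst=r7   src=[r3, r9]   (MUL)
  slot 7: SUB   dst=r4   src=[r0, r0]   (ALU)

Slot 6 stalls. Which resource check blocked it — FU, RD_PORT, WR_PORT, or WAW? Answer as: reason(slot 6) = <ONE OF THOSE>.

  0. ALU→r2 ⇒ go  {2A/2Mu/2Ld/1B | 4r 1w}
  1. MUL→r7 ⇒ go  {2A/1Mu/2Ld/1B | 2r 0w}
  2. ALU→r8 ⇒ no(WR_PORT)  {2A/1Mu/2Ld/1B | 2r 0w}
  3. MEM ⇒ go  {2A/1Mu/1Ld/1B | 1r 0w}
  4. ALU→r9 ⇒ no(RD_PORT)  {2A/1Mu/1Ld/1B | 1r 0w}
  5. MEM→r2 ⇒ no(WR_PORT)  {2A/1Mu/1Ld/1B | 1r 0w}
  6. MUL→r7 ⇒ no(RD_PORT)  {2A/1Mu/1Ld/1B | 1r 0w}
  7. ALU→r4 ⇒ no(WR_PORT)  {2A/1Mu/1Ld/1B | 1r 0w}

reason(slot 6) = RD_PORT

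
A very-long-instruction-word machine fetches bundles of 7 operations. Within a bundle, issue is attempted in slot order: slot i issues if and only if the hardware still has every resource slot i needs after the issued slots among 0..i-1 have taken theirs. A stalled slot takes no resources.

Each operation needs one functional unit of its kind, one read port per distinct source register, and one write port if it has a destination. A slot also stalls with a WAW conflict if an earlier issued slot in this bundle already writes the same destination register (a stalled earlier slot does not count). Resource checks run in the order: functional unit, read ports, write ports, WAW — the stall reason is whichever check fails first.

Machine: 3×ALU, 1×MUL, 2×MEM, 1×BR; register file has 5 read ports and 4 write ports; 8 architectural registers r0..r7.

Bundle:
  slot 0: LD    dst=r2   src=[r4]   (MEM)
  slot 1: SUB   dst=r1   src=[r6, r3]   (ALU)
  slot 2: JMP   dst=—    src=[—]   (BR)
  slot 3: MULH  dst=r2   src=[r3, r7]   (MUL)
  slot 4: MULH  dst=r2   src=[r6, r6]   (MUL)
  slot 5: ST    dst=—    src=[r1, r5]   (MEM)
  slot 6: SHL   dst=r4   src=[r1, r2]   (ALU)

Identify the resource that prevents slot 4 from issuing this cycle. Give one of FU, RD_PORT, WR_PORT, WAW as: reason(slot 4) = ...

(0) want 1×MEM +1rd +1wr — yes → AL3|MU1|ME1|BR1|rd4|wr3
(1) want 1×ALU +2rd +1wr — yes → AL2|MU1|ME1|BR1|rd2|wr2
(2) want 1×BR +0rd +0wr — yes → AL2|MU1|ME1|BR0|rd2|wr2
(3) want 1×MUL +2rd +1wr — WAW → AL2|MU1|ME1|BR0|rd2|wr2
(4) want 1×MUL +1rd +1wr — WAW → AL2|MU1|ME1|BR0|rd2|wr2
(5) want 1×MEM +2rd +0wr — yes → AL2|MU1|ME0|BR0|rd0|wr2
(6) want 1×ALU +2rd +1wr — RD_PORT → AL2|MU1|ME0|BR0|rd0|wr2

reason(slot 4) = WAW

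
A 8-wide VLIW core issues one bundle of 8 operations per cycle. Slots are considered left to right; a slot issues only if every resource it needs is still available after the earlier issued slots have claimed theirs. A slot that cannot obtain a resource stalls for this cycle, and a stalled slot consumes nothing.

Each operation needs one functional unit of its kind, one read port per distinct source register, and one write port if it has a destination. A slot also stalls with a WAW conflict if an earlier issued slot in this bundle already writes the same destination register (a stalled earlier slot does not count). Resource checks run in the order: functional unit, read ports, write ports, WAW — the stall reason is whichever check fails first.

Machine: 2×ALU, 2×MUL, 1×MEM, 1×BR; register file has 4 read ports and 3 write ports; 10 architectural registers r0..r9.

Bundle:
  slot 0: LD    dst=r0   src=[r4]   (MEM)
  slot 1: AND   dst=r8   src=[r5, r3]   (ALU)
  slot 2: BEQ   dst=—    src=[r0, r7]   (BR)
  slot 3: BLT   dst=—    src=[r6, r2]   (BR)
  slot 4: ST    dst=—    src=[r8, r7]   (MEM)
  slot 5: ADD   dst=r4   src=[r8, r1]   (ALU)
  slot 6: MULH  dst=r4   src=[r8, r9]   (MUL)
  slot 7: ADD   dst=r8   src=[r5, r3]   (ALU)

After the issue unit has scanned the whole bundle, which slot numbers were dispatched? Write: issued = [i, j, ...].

(0) want 1×MEM +1rd +1wr — yes → AL2|MU2|ME0|BR1|rd3|wr2
(1) want 1×ALU +2rd +1wr — yes → AL1|MU2|ME0|BR1|rd1|wr1
(2) want 1×BR +2rd +0wr — RD_PORT → AL1|MU2|ME0|BR1|rd1|wr1
(3) want 1×BR +2rd +0wr — RD_PORT → AL1|MU2|ME0|BR1|rd1|wr1
(4) want 1×MEM +2rd +0wr — FU → AL1|MU2|ME0|BR1|rd1|wr1
(5) want 1×ALU +2rd +1wr — RD_PORT → AL1|MU2|ME0|BR1|rd1|wr1
(6) want 1×MUL +2rd +1wr — RD_PORT → AL1|MU2|ME0|BR1|rd1|wr1
(7) want 1×ALU +2rd +1wr — RD_PORT → AL1|MU2|ME0|BR1|rd1|wr1

issued = [0, 1]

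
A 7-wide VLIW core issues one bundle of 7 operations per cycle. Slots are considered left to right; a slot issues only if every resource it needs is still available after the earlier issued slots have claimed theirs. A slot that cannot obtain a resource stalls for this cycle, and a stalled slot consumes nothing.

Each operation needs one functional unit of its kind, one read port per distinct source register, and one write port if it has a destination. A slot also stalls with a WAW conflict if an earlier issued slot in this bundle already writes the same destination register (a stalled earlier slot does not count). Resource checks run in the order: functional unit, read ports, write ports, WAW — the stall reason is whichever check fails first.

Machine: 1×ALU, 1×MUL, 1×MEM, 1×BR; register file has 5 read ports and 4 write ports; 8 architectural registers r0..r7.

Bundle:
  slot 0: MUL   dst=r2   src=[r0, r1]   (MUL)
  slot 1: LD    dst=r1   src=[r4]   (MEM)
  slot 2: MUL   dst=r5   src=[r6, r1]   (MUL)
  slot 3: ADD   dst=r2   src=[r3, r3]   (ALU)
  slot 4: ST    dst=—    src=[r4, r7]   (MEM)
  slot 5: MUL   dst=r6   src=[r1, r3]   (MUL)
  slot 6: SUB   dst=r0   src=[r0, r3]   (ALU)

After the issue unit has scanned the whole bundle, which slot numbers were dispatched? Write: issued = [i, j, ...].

  0. MUL→r2 ⇒ go  {1A/0Mu/1Ld/1B | 3r 3w}
  1. MEM→r1 ⇒ go  {1A/0Mu/0Ld/1B | 2r 2w}
  2. MUL→r5 ⇒ no(FU)  {1A/0Mu/0Ld/1B | 2r 2w}
  3. ALU→r2 ⇒ no(WAW)  {1A/0Mu/0Ld/1B | 2r 2w}
  4. MEM ⇒ no(FU)  {1A/0Mu/0Ld/1B | 2r 2w}
  5. MUL→r6 ⇒ no(FU)  {1A/0Mu/0Ld/1B | 2r 2w}
  6. ALU→r0 ⇒ go  {0A/0Mu/0Ld/1B | 0r 1w}

issued = [0, 1, 6]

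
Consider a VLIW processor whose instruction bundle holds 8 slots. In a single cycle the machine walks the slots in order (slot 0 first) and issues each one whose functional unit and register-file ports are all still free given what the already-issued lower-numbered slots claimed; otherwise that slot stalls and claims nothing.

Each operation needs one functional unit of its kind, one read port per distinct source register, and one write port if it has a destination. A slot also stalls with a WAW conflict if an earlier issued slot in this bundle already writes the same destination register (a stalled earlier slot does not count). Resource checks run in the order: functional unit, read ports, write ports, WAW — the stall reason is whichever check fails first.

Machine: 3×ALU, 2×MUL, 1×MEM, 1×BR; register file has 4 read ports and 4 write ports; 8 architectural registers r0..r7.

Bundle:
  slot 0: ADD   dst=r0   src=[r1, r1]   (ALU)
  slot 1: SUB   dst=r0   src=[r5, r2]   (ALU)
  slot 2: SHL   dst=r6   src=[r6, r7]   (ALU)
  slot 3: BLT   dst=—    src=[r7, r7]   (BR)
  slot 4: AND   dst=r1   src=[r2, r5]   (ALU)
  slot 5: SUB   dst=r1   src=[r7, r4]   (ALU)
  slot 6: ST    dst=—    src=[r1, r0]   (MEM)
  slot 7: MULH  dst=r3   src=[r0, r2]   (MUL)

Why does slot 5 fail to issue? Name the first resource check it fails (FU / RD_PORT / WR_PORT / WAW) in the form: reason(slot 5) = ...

(0) want 1×ALU +1rd +1wr — yes → AL2|MU2|ME1|BR1|rd3|wr3
(1) want 1×ALU +2rd +1wr — WAW → AL2|MU2|ME1|BR1|rd3|wr3
(2) want 1×ALU +2rd +1wr — yes → AL1|MU2|ME1|BR1|rd1|wr2
(3) want 1×BR +1rd +0wr — yes → AL1|MU2|ME1|BR0|rd0|wr2
(4) want 1×ALU +2rd +1wr — RD_PORT → AL1|MU2|ME1|BR0|rd0|wr2
(5) want 1×ALU +2rd +1wr — RD_PORT → AL1|MU2|ME1|BR0|rd0|wr2
(6) want 1×MEM +2rd +0wr — RD_PORT → AL1|MU2|ME1|BR0|rd0|wr2
(7) want 1×MUL +2rd +1wr — RD_PORT → AL1|MU2|ME1|BR0|rd0|wr2

reason(slot 5) = RD_PORT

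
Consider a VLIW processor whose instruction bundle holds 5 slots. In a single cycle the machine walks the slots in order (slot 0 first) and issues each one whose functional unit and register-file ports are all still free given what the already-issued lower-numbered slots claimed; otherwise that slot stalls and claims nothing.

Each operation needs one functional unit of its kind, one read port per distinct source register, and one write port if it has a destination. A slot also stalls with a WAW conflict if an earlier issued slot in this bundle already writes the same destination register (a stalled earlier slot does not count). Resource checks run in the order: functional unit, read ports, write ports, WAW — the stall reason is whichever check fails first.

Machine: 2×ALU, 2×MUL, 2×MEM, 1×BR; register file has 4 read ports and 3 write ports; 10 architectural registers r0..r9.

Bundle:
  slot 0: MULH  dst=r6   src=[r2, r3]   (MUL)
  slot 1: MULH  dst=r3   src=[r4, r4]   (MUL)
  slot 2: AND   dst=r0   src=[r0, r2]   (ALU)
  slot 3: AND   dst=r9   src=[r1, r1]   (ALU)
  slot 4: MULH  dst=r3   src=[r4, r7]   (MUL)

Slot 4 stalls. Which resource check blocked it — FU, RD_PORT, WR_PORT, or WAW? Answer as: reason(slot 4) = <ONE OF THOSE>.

[0] MUL needs rd=2 wr=1: ok; after: ALU=2 MUL=1 MEM=2 BR=1, R=2, W=2
[1] MUL needs rd=1 wr=1: ok; after: ALU=2 MUL=0 MEM=2 BR=1, R=1, W=1
[2] ALU needs rd=2 wr=1: RD_PORT; after: ALU=2 MUL=0 MEM=2 BR=1, R=1, W=1
[3] ALU needs rd=1 wr=1: ok; after: ALU=1 MUL=0 MEM=2 BR=1, R=0, W=0
[4] MUL needs rd=2 wr=1: FU; after: ALU=1 MUL=0 MEM=2 BR=1, R=0, W=0

reason(slot 4) = FU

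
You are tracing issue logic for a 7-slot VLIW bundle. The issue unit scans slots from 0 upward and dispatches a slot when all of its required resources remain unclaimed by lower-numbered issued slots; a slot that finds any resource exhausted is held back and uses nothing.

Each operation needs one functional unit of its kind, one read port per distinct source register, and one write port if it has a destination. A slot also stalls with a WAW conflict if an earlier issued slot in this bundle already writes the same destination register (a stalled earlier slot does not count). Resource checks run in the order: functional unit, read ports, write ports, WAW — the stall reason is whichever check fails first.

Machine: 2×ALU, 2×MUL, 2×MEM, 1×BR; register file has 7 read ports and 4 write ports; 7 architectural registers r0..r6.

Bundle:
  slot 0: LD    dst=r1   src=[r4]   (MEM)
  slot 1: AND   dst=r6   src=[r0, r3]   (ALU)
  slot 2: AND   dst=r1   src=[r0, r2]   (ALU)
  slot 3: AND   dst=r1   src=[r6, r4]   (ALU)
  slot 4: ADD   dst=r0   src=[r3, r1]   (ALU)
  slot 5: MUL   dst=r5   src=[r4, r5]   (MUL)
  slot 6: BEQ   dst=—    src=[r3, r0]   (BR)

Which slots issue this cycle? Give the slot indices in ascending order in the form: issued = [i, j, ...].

issued = [0, 1, 4, 5]

slot 0 (MEM): ISSUE — free A2,Mu2,Ld1,B1 rp6 wp3
slot 1 (ALU): ISSUE — free A1,Mu2,Ld1,B1 rp4 wp2
slot 2 (ALU): stall WAW — free A1,Mu2,Ld1,B1 rp4 wp2
slot 3 (ALU): stall WAW — free A1,Mu2,Ld1,B1 rp4 wp2
slot 4 (ALU): ISSUE — free A0,Mu2,Ld1,B1 rp2 wp1
slot 5 (MUL): ISSUE — free A0,Mu1,Ld1,B1 rp0 wp0
slot 6 (BR): stall RD_PORT — free A0,Mu1,Ld1,B1 rp0 wp0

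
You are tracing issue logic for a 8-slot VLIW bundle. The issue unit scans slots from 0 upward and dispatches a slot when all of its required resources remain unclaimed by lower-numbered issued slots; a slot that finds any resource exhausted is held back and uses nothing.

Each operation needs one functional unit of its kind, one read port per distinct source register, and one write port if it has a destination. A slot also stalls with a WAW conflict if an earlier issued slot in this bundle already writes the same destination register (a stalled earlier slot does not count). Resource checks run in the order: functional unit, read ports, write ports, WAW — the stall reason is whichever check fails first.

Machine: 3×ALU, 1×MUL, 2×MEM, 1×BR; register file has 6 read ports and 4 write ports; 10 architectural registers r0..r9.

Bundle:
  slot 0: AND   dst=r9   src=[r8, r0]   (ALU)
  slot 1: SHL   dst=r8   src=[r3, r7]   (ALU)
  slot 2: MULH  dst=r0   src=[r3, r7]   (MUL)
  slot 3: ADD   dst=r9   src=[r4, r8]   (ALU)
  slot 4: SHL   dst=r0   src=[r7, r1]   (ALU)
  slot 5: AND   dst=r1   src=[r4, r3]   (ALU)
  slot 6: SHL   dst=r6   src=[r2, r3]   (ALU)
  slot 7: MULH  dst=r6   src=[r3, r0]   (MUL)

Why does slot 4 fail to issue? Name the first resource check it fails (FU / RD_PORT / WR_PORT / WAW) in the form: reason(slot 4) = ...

reason(slot 4) = RD_PORT

slot 0 (ALU): ISSUE — free A2,Mu1,Ld2,B1 rp4 wp3
slot 1 (ALU): ISSUE — free A1,Mu1,Ld2,B1 rp2 wp2
slot 2 (MUL): ISSUE — free A1,Mu0,Ld2,B1 rp0 wp1
slot 3 (ALU): stall RD_PORT — free A1,Mu0,Ld2,B1 rp0 wp1
slot 4 (ALU): stall RD_PORT — free A1,Mu0,Ld2,B1 rp0 wp1
slot 5 (ALU): stall RD_PORT — free A1,Mu0,Ld2,B1 rp0 wp1
slot 6 (ALU): stall RD_PORT — free A1,Mu0,Ld2,B1 rp0 wp1
slot 7 (MUL): stall FU — free A1,Mu0,Ld2,B1 rp0 wp1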